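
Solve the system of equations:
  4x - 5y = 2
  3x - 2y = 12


Using Cramer's rule:
Determinant D = (4)(-2) - (3)(-5) = -8 + 15 = 7
Dx = (2)(-2) - (12)(-5) = -4 + 60 = 56
Dy = (4)(12) - (3)(2) = 48 - 6 = 42
x = Dx/D = 56/7 = 8
y = Dy/D = 42/7 = 6

x = 8, y = 6


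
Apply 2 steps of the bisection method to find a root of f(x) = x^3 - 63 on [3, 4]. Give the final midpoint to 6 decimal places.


f(x) = x^3 - 63
f(3) = -36 < 0
f(4) = 1 > 0

Step 1: midpoint = (3.000000 + 4.000000)/2 = 3.500000
  f(3.500000) = -20.125000
  f(mid) < 0, so root is in [3.500000, 4.000000]

Step 2: midpoint = (3.500000 + 4.000000)/2 = 3.750000
  f(3.750000) = -10.265625
  f(mid) < 0, so root is in [3.750000, 4.000000]

midpoint = 3.750000


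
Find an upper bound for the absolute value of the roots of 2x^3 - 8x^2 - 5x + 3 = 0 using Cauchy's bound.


Cauchy's bound: all roots r satisfy |r| <= 1 + max(|a_i/a_n|) for i = 0,...,n-1
where a_n is the leading coefficient.

Coefficients: [2, -8, -5, 3]
Leading coefficient a_n = 2
Ratios |a_i/a_n|: 4, 5/2, 3/2
Maximum ratio: 4
Cauchy's bound: |r| <= 1 + 4 = 5

Upper bound = 5


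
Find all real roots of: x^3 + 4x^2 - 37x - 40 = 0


Let p(x) = x^3 + 4x^2 - 37x - 40. By the rational root theorem (leading coefficient 1), any rational root is an integer divisor of 40: try ±1, ±2, ... in turn.
Test x = 1: value = -72 ≠ 0.
Test x = -1: value = 0 ✓, so (x + 1) is a factor.
Synthetic division by (x + 1): bring down 1; 1(-1) + 4 = 3; 3(-1) - 37 = -40; (-40)(-1) - 40 = 0 → quotient x^2 + 3x - 40, remainder 0.
Solve the quadratic x^2 + 3x - 40 = 0: discriminant = 3^2 - 4(1)(-40) = 9 + 160 = 169.
sqrt(169) = 13, so x = (-3 ± 13)/2: x = 5 or x = -8.

x = -8, x = -1, x = 5


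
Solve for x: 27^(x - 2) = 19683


Express both sides with the same base.
19683 = 27^3
Since the bases match, equate exponents: x - 2 = 3
So x = 3 - (-2) = 5

x = 5


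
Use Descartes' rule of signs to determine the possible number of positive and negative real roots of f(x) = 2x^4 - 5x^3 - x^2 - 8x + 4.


Descartes' rule of signs:

For positive roots, count sign changes in f(x) = 2x^4 - 5x^3 - x^2 - 8x + 4:
Signs of coefficients: +, -, -, -, +
Number of sign changes: 2
Possible positive real roots: 2, 0

For negative roots, examine f(-x) = 2x^4 + 5x^3 - x^2 + 8x + 4:
Signs of coefficients: +, +, -, +, +
Number of sign changes: 2
Possible negative real roots: 2, 0

Positive roots: 2 or 0; Negative roots: 2 or 0


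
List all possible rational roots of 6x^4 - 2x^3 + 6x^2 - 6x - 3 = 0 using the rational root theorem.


Rational root theorem: possible roots are ±p/q where:
  p divides the constant term (-3): p ∈ {1, 3}
  q divides the leading coefficient (6): q ∈ {1, 2, 3, 6}

All possible rational roots: -3, -3/2, -1, -1/2, -1/3, -1/6, 1/6, 1/3, 1/2, 1, 3/2, 3

-3, -3/2, -1, -1/2, -1/3, -1/6, 1/6, 1/3, 1/2, 1, 3/2, 3


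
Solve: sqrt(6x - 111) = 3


Square both sides: 6x - 111 = 3^2 = 9
6x = 9 + 111 = 120
x = 20
Check: sqrt(6*20 - 111) = sqrt(9) = 3 ✓

x = 20


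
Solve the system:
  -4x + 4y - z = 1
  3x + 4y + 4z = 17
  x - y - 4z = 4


Using Cramer's rule. Expand each determinant along the first row.
D  = (-4)*[4*(-4) - 4*(-1)] - 4*[3*(-4) - 4*1] + (-1)*[3*(-1) - 4*1]
  = (-4)*(-12) - 4*(-16) + (-1)*(-7) = 119
Dx = 1*[4*(-4) - 4*(-1)] - 4*[17*(-4) - 4*4] + (-1)*[17*(-1) - 4*4]
  = 1*(-12) - 4*(-84) + (-1)*(-33) = 357
Dy = (-4)*[17*(-4) - 4*4] - 1*[3*(-4) - 4*1] + (-1)*[3*4 - 17*1]
  = (-4)*(-84) - 1*(-16) + (-1)*(-5) = 357
Dz = (-4)*[4*4 - 17*(-1)] - 4*[3*4 - 17*1] + 1*[3*(-1) - 4*1]
  = (-4)*(33) - 4*(-5) + 1*(-7) = -119
x = Dx/D = 357/119 = 3, y = Dy/D = 357/119 = 3, z = Dz/D = -119/119 = -1
Check eq1: (-4)(3) + (4)(3) + (-1)(-1) = 1 = 1 ✓
Check eq2: (3)(3) + (4)(3) + (4)(-1) = 17 = 17 ✓
Check eq3: (1)(3) + (-1)(3) + (-4)(-1) = 4 = 4 ✓

x = 3, y = 3, z = -1


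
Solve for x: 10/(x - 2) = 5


Multiply both sides by (x - 2): 10 = 5(x - 2)
Distribute: 10 = 5x - 10
5x = 10 + 10 = 20
x = 4

x = 4


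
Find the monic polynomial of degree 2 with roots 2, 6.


A monic polynomial with roots 2, 6 is:
p(x) = (x - 2)(x - 6)
After multiplying by (x - 2): x - 2
After multiplying by (x - 6): x^2 - 8x + 12

x^2 - 8x + 12


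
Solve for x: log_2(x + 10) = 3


Convert to exponential form: x + 10 = 2^3 = 8
x = 8 - 10 = -2
Check: log_2(-2 + 10) = log_2(8) = log_2(8) = 3 ✓

x = -2


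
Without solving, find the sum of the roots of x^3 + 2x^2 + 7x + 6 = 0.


By Vieta's formulas for x^3 + bx^2 + cx + d = 0:
  r1 + r2 + r3 = -b/a = -2
  r1*r2 + r1*r3 + r2*r3 = c/a = 7
  r1*r2*r3 = -d/a = -6


Sum = -2


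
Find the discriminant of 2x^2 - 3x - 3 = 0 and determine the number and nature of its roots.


For ax^2 + bx + c = 0, discriminant D = b^2 - 4ac
Here a = 2, b = -3, c = -3
D = (-3)^2 - 4(2)(-3) = 9 + 24 = 33

D = 33 > 0 but not a perfect square
The equation has 2 distinct real irrational roots.

Discriminant = 33, 2 distinct real irrational roots


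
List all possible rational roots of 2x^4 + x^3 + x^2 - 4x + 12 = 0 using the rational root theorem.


Rational root theorem: possible roots are ±p/q where:
  p divides the constant term (12): p ∈ {1, 2, 3, 4, 6, 12}
  q divides the leading coefficient (2): q ∈ {1, 2}

All possible rational roots: -12, -6, -4, -3, -2, -3/2, -1, -1/2, 1/2, 1, 3/2, 2, 3, 4, 6, 12

-12, -6, -4, -3, -2, -3/2, -1, -1/2, 1/2, 1, 3/2, 2, 3, 4, 6, 12


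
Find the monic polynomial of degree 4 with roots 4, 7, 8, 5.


A monic polynomial with roots 4, 7, 8, 5 is:
p(x) = (x - 4)(x - 7)(x - 8)(x - 5)
After multiplying by (x - 4): x - 4
After multiplying by (x - 7): x^2 - 11x + 28
After multiplying by (x - 8): x^3 - 19x^2 + 116x - 224
After multiplying by (x - 5): x^4 - 24x^3 + 211x^2 - 804x + 1120

x^4 - 24x^3 + 211x^2 - 804x + 1120


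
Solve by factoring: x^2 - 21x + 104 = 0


We need two numbers that multiply to 104 and add to -21.
Those numbers are -13 and -8 (since (-13) * (-8) = 104 and (-13) + (-8) = -21).
So x^2 - 21x + 104 = (x - 13)(x - 8) = 0
Setting each factor to zero: x = 13 or x = 8

x = 8, x = 13


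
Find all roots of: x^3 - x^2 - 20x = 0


The constant term is 0, so x = 0 is a root. Factor out x:
  x^2 - x - 20 = 0
Solve the quadratic x^2 - x - 20 = 0: discriminant = (-1)^2 - 4(1)(-20) = 1 + 80 = 81.
sqrt(81) = 9, so x = (1 ± 9)/2: x = 5 or x = -4.
Collecting all roots found:

x = -4, x = 0, x = 5


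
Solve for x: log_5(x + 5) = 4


Convert to exponential form: x + 5 = 5^4 = 625
x = 625 - 5 = 620
Check: log_5(620 + 5) = log_5(625) = log_5(625) = 4 ✓

x = 620


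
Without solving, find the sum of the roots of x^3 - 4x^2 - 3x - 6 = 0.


By Vieta's formulas for x^3 + bx^2 + cx + d = 0:
  r1 + r2 + r3 = -b/a = 4
  r1*r2 + r1*r3 + r2*r3 = c/a = -3
  r1*r2*r3 = -d/a = 6


Sum = 4


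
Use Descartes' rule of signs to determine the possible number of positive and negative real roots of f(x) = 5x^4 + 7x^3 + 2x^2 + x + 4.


Descartes' rule of signs:

For positive roots, count sign changes in f(x) = 5x^4 + 7x^3 + 2x^2 + x + 4:
Signs of coefficients: +, +, +, +, +
Number of sign changes: 0
Possible positive real roots: 0

For negative roots, examine f(-x) = 5x^4 - 7x^3 + 2x^2 - x + 4:
Signs of coefficients: +, -, +, -, +
Number of sign changes: 4
Possible negative real roots: 4, 2, 0

Positive roots: 0; Negative roots: 4 or 2 or 0


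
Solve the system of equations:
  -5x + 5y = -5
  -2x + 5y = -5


Using Cramer's rule:
Determinant D = (-5)(5) - (-2)(5) = -25 + 10 = -15
Dx = (-5)(5) - (-5)(5) = -25 + 25 = 0
Dy = (-5)(-5) - (-2)(-5) = 25 - 10 = 15
x = Dx/D = 0/-15 = 0
y = Dy/D = 15/-15 = -1

x = 0, y = -1


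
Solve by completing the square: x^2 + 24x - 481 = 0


Start: x^2 + 24x - 481 = 0
Move constant: x^2 + 24x = 481
Half of 24 is 12, squared is 144
Add 144 to both sides: x^2 + 24x + 144 = 625
(x + 12)^2 = 625
x + 12 = ±25
x = -12 + 25 = 13 or x = -12 - 25 = -37

x = -37, x = 13


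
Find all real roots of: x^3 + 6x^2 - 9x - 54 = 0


Let p(x) = x^3 + 6x^2 - 9x - 54. By the rational root theorem (leading coefficient 1), any rational root is an integer divisor of 54: try ±1, ±2, ... in turn.
Test x = 1: value = -56 ≠ 0.
Test x = -1: value = -40 ≠ 0.
Test x = 2: value = -40 ≠ 0.
Test x = -2: value = -20 ≠ 0.
Test x = 3: value = 0 ✓, so (x - 3) is a factor.
Synthetic division by (x - 3): bring down 1; 1(3) + 6 = 9; 9(3) - 9 = 18; 18(3) - 54 = 0 → quotient x^2 + 9x + 18, remainder 0.
Solve the quadratic x^2 + 9x + 18 = 0: discriminant = 9^2 - 4(1)(18) = 81 - 72 = 9.
sqrt(9) = 3, so x = (-9 ± 3)/2: x = -3 or x = -6.

x = -6, x = -3, x = 3


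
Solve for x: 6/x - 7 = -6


Subtract -7 from both sides: 6/x = 1
Multiply both sides by x: 6 = 1 * x
Divide by 1: x = 6

x = 6


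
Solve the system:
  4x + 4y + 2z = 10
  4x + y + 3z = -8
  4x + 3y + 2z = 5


Using Cramer's rule. Expand each determinant along the first row.
D  = 4*[1*2 - 3*3] - 4*[4*2 - 3*4] + 2*[4*3 - 1*4]
  = 4*(-7) - 4*(-4) + 2*(8) = 4
Dx = 10*[1*2 - 3*3] - 4*[(-8)*2 - 3*5] + 2*[(-8)*3 - 1*5]
  = 10*(-7) - 4*(-31) + 2*(-29) = -4
Dy = 4*[(-8)*2 - 3*5] - 10*[4*2 - 3*4] + 2*[4*5 - (-8)*4]
  = 4*(-31) - 10*(-4) + 2*(52) = 20
Dz = 4*[1*5 - (-8)*3] - 4*[4*5 - (-8)*4] + 10*[4*3 - 1*4]
  = 4*(29) - 4*(52) + 10*(8) = -12
x = Dx/D = -4/4 = -1, y = Dy/D = 20/4 = 5, z = Dz/D = -12/4 = -3
Check eq1: (4)(-1) + (4)(5) + (2)(-3) = 10 = 10 ✓
Check eq2: (4)(-1) + (1)(5) + (3)(-3) = -8 = -8 ✓
Check eq3: (4)(-1) + (3)(5) + (2)(-3) = 5 = 5 ✓

x = -1, y = 5, z = -3


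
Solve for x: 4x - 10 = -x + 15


Starting with: 4x - 10 = -x + 15
Move all x terms to left: (4 + 1)x = 15 + 10
Simplify: 5x = 25
Divide both sides by 5: x = 5

x = 5


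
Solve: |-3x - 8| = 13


An absolute value equation |expr| = 13 gives two cases:
Case 1: -3x - 8 = 13
  -3x = 21, so x = -7
Case 2: -3x - 8 = -13
  -3x = -5, so x = 5/3

x = -7, x = 5/3


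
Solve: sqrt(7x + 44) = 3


Square both sides: 7x + 44 = 3^2 = 9
7x = 9 - 44 = -35
x = -5
Check: sqrt(7*(-5) + 44) = sqrt(9) = 3 ✓

x = -5


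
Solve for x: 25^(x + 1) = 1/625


Express both sides with the same base.
1/625 = 25^(-2)
Since the bases match, equate exponents: x + 1 = -2
So x = -2 - (1) = -3

x = -3


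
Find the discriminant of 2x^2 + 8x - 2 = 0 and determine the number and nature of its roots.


For ax^2 + bx + c = 0, discriminant D = b^2 - 4ac
Here a = 2, b = 8, c = -2
D = (8)^2 - 4(2)(-2) = 64 + 16 = 80

D = 80 > 0 but not a perfect square
The equation has 2 distinct real irrational roots.

Discriminant = 80, 2 distinct real irrational roots


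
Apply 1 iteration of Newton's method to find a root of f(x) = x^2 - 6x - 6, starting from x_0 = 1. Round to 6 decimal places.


Newton's method: x_(n+1) = x_n - f(x_n)/f'(x_n)
f(x) = x^2 - 6x - 6
f'(x) = 2x - 6

Iteration 1:
  f(1.000000) = -11.000000
  f'(1.000000) = -4.000000
  x_1 = 1.000000 - (-11.000000)/(-4.000000) = -1.750000

x_1 = -1.750000


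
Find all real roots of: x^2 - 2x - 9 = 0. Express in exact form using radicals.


Using the quadratic formula: x = (-b ± sqrt(b^2 - 4ac)) / (2a)
Here a = 1, b = -2, c = -9
Discriminant = b^2 - 4ac = (-2)^2 - 4(1)(-9) = 4 + 36 = 40
Since discriminant = 40 > 0, there are two real roots.
x = (2 ± 2*sqrt(10)) / 2
Simplifying: x = 1 ± sqrt(10)
Numerically: x ≈ 4.1623 or x ≈ -2.1623

x = 1 + sqrt(10) or x = 1 - sqrt(10)


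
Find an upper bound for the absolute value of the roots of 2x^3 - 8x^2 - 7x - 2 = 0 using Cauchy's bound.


Cauchy's bound: all roots r satisfy |r| <= 1 + max(|a_i/a_n|) for i = 0,...,n-1
where a_n is the leading coefficient.

Coefficients: [2, -8, -7, -2]
Leading coefficient a_n = 2
Ratios |a_i/a_n|: 4, 7/2, 1
Maximum ratio: 4
Cauchy's bound: |r| <= 1 + 4 = 5

Upper bound = 5


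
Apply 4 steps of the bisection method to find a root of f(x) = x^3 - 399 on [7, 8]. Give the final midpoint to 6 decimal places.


f(x) = x^3 - 399
f(7) = -56 < 0
f(8) = 113 > 0

Step 1: midpoint = (7.000000 + 8.000000)/2 = 7.500000
  f(7.500000) = 22.875000
  f(mid) > 0, so root is in [7.000000, 7.500000]

Step 2: midpoint = (7.000000 + 7.500000)/2 = 7.250000
  f(7.250000) = -17.921875
  f(mid) < 0, so root is in [7.250000, 7.500000]

Step 3: midpoint = (7.250000 + 7.500000)/2 = 7.375000
  f(7.375000) = 2.130859
  f(mid) > 0, so root is in [7.250000, 7.375000]

Step 4: midpoint = (7.250000 + 7.375000)/2 = 7.312500
  f(7.312500) = -7.981201
  f(mid) < 0, so root is in [7.312500, 7.375000]

midpoint = 7.312500


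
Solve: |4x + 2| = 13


An absolute value equation |expr| = 13 gives two cases:
Case 1: 4x + 2 = 13
  4x = 11, so x = 11/4
Case 2: 4x + 2 = -13
  4x = -15, so x = -15/4

x = -15/4, x = 11/4


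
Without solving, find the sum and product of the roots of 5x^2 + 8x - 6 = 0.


By Vieta's formulas for ax^2 + bx + c = 0:
  Sum of roots = -b/a
  Product of roots = c/a

Here a = 5, b = 8, c = -6
Sum = -(8)/5 = -8/5
Product = -6/5 = -6/5

Sum = -8/5, Product = -6/5


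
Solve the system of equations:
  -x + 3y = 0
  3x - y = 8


Using Cramer's rule:
Determinant D = (-1)(-1) - (3)(3) = 1 - 9 = -8
Dx = (0)(-1) - (8)(3) = 0 - 24 = -24
Dy = (-1)(8) - (3)(0) = -8 - 0 = -8
x = Dx/D = -24/-8 = 3
y = Dy/D = -8/-8 = 1

x = 3, y = 1


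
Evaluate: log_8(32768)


We need the exponent such that 8^? = 32768
8^5 = 32768
Therefore log_8(32768) = 5

5


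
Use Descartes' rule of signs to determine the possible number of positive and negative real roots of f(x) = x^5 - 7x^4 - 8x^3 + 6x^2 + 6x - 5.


Descartes' rule of signs:

For positive roots, count sign changes in f(x) = x^5 - 7x^4 - 8x^3 + 6x^2 + 6x - 5:
Signs of coefficients: +, -, -, +, +, -
Number of sign changes: 3
Possible positive real roots: 3, 1

For negative roots, examine f(-x) = -x^5 - 7x^4 + 8x^3 + 6x^2 - 6x - 5:
Signs of coefficients: -, -, +, +, -, -
Number of sign changes: 2
Possible negative real roots: 2, 0

Positive roots: 3 or 1; Negative roots: 2 or 0


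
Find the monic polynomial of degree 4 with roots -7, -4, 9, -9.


A monic polynomial with roots -7, -4, 9, -9 is:
p(x) = (x + 7)(x + 4)(x - 9)(x + 9)
After multiplying by (x + 7): x + 7
After multiplying by (x + 4): x^2 + 11x + 28
After multiplying by (x - 9): x^3 + 2x^2 - 71x - 252
After multiplying by (x + 9): x^4 + 11x^3 - 53x^2 - 891x - 2268

x^4 + 11x^3 - 53x^2 - 891x - 2268


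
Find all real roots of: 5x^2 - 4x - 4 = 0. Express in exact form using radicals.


Using the quadratic formula: x = (-b ± sqrt(b^2 - 4ac)) / (2a)
Here a = 5, b = -4, c = -4
Discriminant = b^2 - 4ac = (-4)^2 - 4(5)(-4) = 16 + 80 = 96
Since discriminant = 96 > 0, there are two real roots.
x = (4 ± 4*sqrt(6)) / 10
Simplifying: x = (2 ± 2*sqrt(6)) / 5
Numerically: x ≈ 1.3798 or x ≈ -0.5798

x = (2 + 2*sqrt(6)) / 5 or x = (2 - 2*sqrt(6)) / 5


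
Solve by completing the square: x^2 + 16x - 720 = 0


Start: x^2 + 16x - 720 = 0
Move constant: x^2 + 16x = 720
Half of 16 is 8, squared is 64
Add 64 to both sides: x^2 + 16x + 64 = 784
(x + 8)^2 = 784
x + 8 = ±28
x = -8 + 28 = 20 or x = -8 - 28 = -36

x = -36, x = 20


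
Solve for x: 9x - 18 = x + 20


Starting with: 9x - 18 = x + 20
Move all x terms to left: (9 - 1)x = 20 + 18
Simplify: 8x = 38
Divide both sides by 8: x = 19/4

x = 19/4


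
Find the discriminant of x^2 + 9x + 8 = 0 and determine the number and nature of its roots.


For ax^2 + bx + c = 0, discriminant D = b^2 - 4ac
Here a = 1, b = 9, c = 8
D = (9)^2 - 4(1)(8) = 81 - 32 = 49

D = 49 > 0 and is a perfect square (sqrt = 7)
The equation has 2 distinct real rational roots.

Discriminant = 49, 2 distinct real rational roots


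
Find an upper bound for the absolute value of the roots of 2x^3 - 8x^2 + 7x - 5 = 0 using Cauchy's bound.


Cauchy's bound: all roots r satisfy |r| <= 1 + max(|a_i/a_n|) for i = 0,...,n-1
where a_n is the leading coefficient.

Coefficients: [2, -8, 7, -5]
Leading coefficient a_n = 2
Ratios |a_i/a_n|: 4, 7/2, 5/2
Maximum ratio: 4
Cauchy's bound: |r| <= 1 + 4 = 5

Upper bound = 5


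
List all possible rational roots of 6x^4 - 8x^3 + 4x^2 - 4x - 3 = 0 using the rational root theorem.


Rational root theorem: possible roots are ±p/q where:
  p divides the constant term (-3): p ∈ {1, 3}
  q divides the leading coefficient (6): q ∈ {1, 2, 3, 6}

All possible rational roots: -3, -3/2, -1, -1/2, -1/3, -1/6, 1/6, 1/3, 1/2, 1, 3/2, 3

-3, -3/2, -1, -1/2, -1/3, -1/6, 1/6, 1/3, 1/2, 1, 3/2, 3


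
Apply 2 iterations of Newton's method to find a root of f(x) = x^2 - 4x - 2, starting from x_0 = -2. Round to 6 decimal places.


Newton's method: x_(n+1) = x_n - f(x_n)/f'(x_n)
f(x) = x^2 - 4x - 2
f'(x) = 2x - 4

Iteration 1:
  f(-2.000000) = 10.000000
  f'(-2.000000) = -8.000000
  x_1 = -2.000000 - (10.000000)/(-8.000000) = -0.750000

Iteration 2:
  f(-0.750000) = 1.562500
  f'(-0.750000) = -5.500000
  x_2 = -0.750000 - (1.562500)/(-5.500000) = -0.465909

x_2 = -0.465909


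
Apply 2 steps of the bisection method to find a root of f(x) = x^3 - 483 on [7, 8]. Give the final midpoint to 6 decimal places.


f(x) = x^3 - 483
f(7) = -140 < 0
f(8) = 29 > 0

Step 1: midpoint = (7.000000 + 8.000000)/2 = 7.500000
  f(7.500000) = -61.125000
  f(mid) < 0, so root is in [7.500000, 8.000000]

Step 2: midpoint = (7.500000 + 8.000000)/2 = 7.750000
  f(7.750000) = -17.515625
  f(mid) < 0, so root is in [7.750000, 8.000000]

midpoint = 7.750000


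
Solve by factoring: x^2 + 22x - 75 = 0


We need two numbers that multiply to -75 and add to 22.
Those numbers are -3 and 25 (since (-3) * 25 = -75 and (-3) + 25 = 22).
So x^2 + 22x - 75 = (x - 3)(x + 25) = 0
Setting each factor to zero: x = 3 or x = -25

x = -25, x = 3


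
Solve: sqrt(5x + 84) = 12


Square both sides: 5x + 84 = 12^2 = 144
5x = 144 - 84 = 60
x = 12
Check: sqrt(5*12 + 84) = sqrt(144) = 12 ✓

x = 12


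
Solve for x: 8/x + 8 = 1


Subtract 8 from both sides: 8/x = -7
Multiply both sides by x: 8 = -7 * x
Divide by -7: x = -8/7

x = -8/7


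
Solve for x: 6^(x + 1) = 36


Express both sides with the same base.
36 = 6^2
Since the bases match, equate exponents: x + 1 = 2
So x = 2 - (1) = 1

x = 1


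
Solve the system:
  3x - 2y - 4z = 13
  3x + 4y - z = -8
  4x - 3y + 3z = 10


Using Cramer's rule. Expand each determinant along the first row.
D  = 3*[4*3 - (-1)*(-3)] - (-2)*[3*3 - (-1)*4] + (-4)*[3*(-3) - 4*4]
  = 3*(9) - (-2)*(13) + (-4)*(-25) = 153
Dx = 13*[4*3 - (-1)*(-3)] - (-2)*[(-8)*3 - (-1)*10] + (-4)*[(-8)*(-3) - 4*10]
  = 13*(9) - (-2)*(-14) + (-4)*(-16) = 153
Dy = 3*[(-8)*3 - (-1)*10] - 13*[3*3 - (-1)*4] + (-4)*[3*10 - (-8)*4]
  = 3*(-14) - 13*(13) + (-4)*(62) = -459
Dz = 3*[4*10 - (-8)*(-3)] - (-2)*[3*10 - (-8)*4] + 13*[3*(-3) - 4*4]
  = 3*(16) - (-2)*(62) + 13*(-25) = -153
x = Dx/D = 153/153 = 1, y = Dy/D = -459/153 = -3, z = Dz/D = -153/153 = -1
Check eq1: (3)(1) + (-2)(-3) + (-4)(-1) = 13 = 13 ✓
Check eq2: (3)(1) + (4)(-3) + (-1)(-1) = -8 = -8 ✓
Check eq3: (4)(1) + (-3)(-3) + (3)(-1) = 10 = 10 ✓

x = 1, y = -3, z = -1


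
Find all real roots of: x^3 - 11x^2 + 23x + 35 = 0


Let p(x) = x^3 - 11x^2 + 23x + 35. By the rational root theorem (leading coefficient 1), any rational root is an integer divisor of 35: try ±1, ±2, ... in turn.
Test x = 1: value = 48 ≠ 0.
Test x = -1: value = 0 ✓, so (x + 1) is a factor.
Synthetic division by (x + 1): bring down 1; 1(-1) - 11 = -12; (-12)(-1) + 23 = 35; 35(-1) + 35 = 0 → quotient x^2 - 12x + 35, remainder 0.
Solve the quadratic x^2 - 12x + 35 = 0: discriminant = (-12)^2 - 4(1)(35) = 144 - 140 = 4.
sqrt(4) = 2, so x = (12 ± 2)/2: x = 7 or x = 5.

x = -1, x = 5, x = 7


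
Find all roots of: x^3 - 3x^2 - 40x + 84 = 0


Let p(x) = x^3 - 3x^2 - 40x + 84. By the rational root theorem (leading coefficient 1), any rational root is an integer divisor of 84: try ±1, ±2, ... in turn.
Test x = 1: value = 42 ≠ 0.
Test x = -1: value = 120 ≠ 0.
Test x = 2: value = 0 ✓, so (x - 2) is a factor.
Synthetic division by (x - 2): bring down 1; 1(2) - 3 = -1; (-1)(2) - 40 = -42; (-42)(2) + 84 = 0 → quotient x^2 - x - 42, remainder 0.
Solve the quadratic x^2 - x - 42 = 0: discriminant = (-1)^2 - 4(1)(-42) = 1 + 168 = 169.
sqrt(169) = 13, so x = (1 ± 13)/2: x = 7 or x = -6.
Collecting all roots found:

x = -6, x = 2, x = 7


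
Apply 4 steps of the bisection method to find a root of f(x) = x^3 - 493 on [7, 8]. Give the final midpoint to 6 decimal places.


f(x) = x^3 - 493
f(7) = -150 < 0
f(8) = 19 > 0

Step 1: midpoint = (7.000000 + 8.000000)/2 = 7.500000
  f(7.500000) = -71.125000
  f(mid) < 0, so root is in [7.500000, 8.000000]

Step 2: midpoint = (7.500000 + 8.000000)/2 = 7.750000
  f(7.750000) = -27.515625
  f(mid) < 0, so root is in [7.750000, 8.000000]

Step 3: midpoint = (7.750000 + 8.000000)/2 = 7.875000
  f(7.875000) = -4.626953
  f(mid) < 0, so root is in [7.875000, 8.000000]

Step 4: midpoint = (7.875000 + 8.000000)/2 = 7.937500
  f(7.937500) = 7.093506
  f(mid) > 0, so root is in [7.875000, 7.937500]

midpoint = 7.937500


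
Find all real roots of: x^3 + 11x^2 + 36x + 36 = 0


Let p(x) = x^3 + 11x^2 + 36x + 36. By the rational root theorem (leading coefficient 1), any rational root is an integer divisor of 36: try ±1, ±2, ... in turn.
Test x = 1: value = 84 ≠ 0.
Test x = -1: value = 10 ≠ 0.
Test x = 2: value = 160 ≠ 0.
Test x = -2: value = 0 ✓, so (x + 2) is a factor.
Synthetic division by (x + 2): bring down 1; 1(-2) + 11 = 9; 9(-2) + 36 = 18; 18(-2) + 36 = 0 → quotient x^2 + 9x + 18, remainder 0.
Solve the quadratic x^2 + 9x + 18 = 0: discriminant = 9^2 - 4(1)(18) = 81 - 72 = 9.
sqrt(9) = 3, so x = (-9 ± 3)/2: x = -3 or x = -6.

x = -6, x = -3, x = -2


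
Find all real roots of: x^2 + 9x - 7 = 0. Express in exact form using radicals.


Using the quadratic formula: x = (-b ± sqrt(b^2 - 4ac)) / (2a)
Here a = 1, b = 9, c = -7
Discriminant = b^2 - 4ac = 9^2 - 4(1)(-7) = 81 + 28 = 109
Since discriminant = 109 > 0, there are two real roots.
x = (-9 ± sqrt(109)) / 2
Numerically: x ≈ 0.7202 or x ≈ -9.7202

x = (-9 + sqrt(109)) / 2 or x = (-9 - sqrt(109)) / 2


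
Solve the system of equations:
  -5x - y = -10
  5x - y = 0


Using Cramer's rule:
Determinant D = (-5)(-1) - (5)(-1) = 5 + 5 = 10
Dx = (-10)(-1) - (0)(-1) = 10 - 0 = 10
Dy = (-5)(0) - (5)(-10) = 0 + 50 = 50
x = Dx/D = 10/10 = 1
y = Dy/D = 50/10 = 5

x = 1, y = 5


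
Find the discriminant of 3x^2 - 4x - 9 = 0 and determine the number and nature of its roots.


For ax^2 + bx + c = 0, discriminant D = b^2 - 4ac
Here a = 3, b = -4, c = -9
D = (-4)^2 - 4(3)(-9) = 16 + 108 = 124

D = 124 > 0 but not a perfect square
The equation has 2 distinct real irrational roots.

Discriminant = 124, 2 distinct real irrational roots


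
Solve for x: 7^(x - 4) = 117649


Express both sides with the same base.
117649 = 7^6
Since the bases match, equate exponents: x - 4 = 6
So x = 6 - (-4) = 10

x = 10


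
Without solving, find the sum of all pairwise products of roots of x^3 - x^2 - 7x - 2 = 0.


By Vieta's formulas for x^3 + bx^2 + cx + d = 0:
  r1 + r2 + r3 = -b/a = 1
  r1*r2 + r1*r3 + r2*r3 = c/a = -7
  r1*r2*r3 = -d/a = 2


Sum of pairwise products = -7


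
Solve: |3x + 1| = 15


An absolute value equation |expr| = 15 gives two cases:
Case 1: 3x + 1 = 15
  3x = 14, so x = 14/3
Case 2: 3x + 1 = -15
  3x = -16, so x = -16/3

x = -16/3, x = 14/3


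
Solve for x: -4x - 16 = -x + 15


Starting with: -4x - 16 = -x + 15
Move all x terms to left: (-4 + 1)x = 15 + 16
Simplify: -3x = 31
Divide both sides by -3: x = -31/3

x = -31/3


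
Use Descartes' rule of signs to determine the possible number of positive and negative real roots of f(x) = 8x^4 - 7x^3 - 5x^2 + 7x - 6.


Descartes' rule of signs:

For positive roots, count sign changes in f(x) = 8x^4 - 7x^3 - 5x^2 + 7x - 6:
Signs of coefficients: +, -, -, +, -
Number of sign changes: 3
Possible positive real roots: 3, 1

For negative roots, examine f(-x) = 8x^4 + 7x^3 - 5x^2 - 7x - 6:
Signs of coefficients: +, +, -, -, -
Number of sign changes: 1
Possible negative real roots: 1

Positive roots: 3 or 1; Negative roots: 1


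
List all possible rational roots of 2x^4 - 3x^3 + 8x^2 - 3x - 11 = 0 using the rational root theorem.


Rational root theorem: possible roots are ±p/q where:
  p divides the constant term (-11): p ∈ {1, 11}
  q divides the leading coefficient (2): q ∈ {1, 2}

All possible rational roots: -11, -11/2, -1, -1/2, 1/2, 1, 11/2, 11

-11, -11/2, -1, -1/2, 1/2, 1, 11/2, 11


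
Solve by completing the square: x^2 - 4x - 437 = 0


Start: x^2 - 4x - 437 = 0
Move constant: x^2 - 4x = 437
Half of -4 is -2, squared is 4
Add 4 to both sides: x^2 - 4x + 4 = 441
(x - 2)^2 = 441
x - 2 = ±21
x = 2 + 21 = 23 or x = 2 - 21 = -19

x = -19, x = 23


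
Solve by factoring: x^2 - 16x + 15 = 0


We need two numbers that multiply to 15 and add to -16.
Those numbers are -1 and -15 (since (-1) * (-15) = 15 and (-1) + (-15) = -16).
So x^2 - 16x + 15 = (x - 1)(x - 15) = 0
Setting each factor to zero: x = 1 or x = 15

x = 1, x = 15


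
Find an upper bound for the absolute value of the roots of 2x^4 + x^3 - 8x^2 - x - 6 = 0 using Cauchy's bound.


Cauchy's bound: all roots r satisfy |r| <= 1 + max(|a_i/a_n|) for i = 0,...,n-1
where a_n is the leading coefficient.

Coefficients: [2, 1, -8, -1, -6]
Leading coefficient a_n = 2
Ratios |a_i/a_n|: 1/2, 4, 1/2, 3
Maximum ratio: 4
Cauchy's bound: |r| <= 1 + 4 = 5

Upper bound = 5


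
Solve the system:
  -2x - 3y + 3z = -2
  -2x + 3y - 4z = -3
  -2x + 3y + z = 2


Using Cramer's rule. Expand each determinant along the first row.
D  = (-2)*[3*1 - (-4)*3] - (-3)*[(-2)*1 - (-4)*(-2)] + 3*[(-2)*3 - 3*(-2)]
  = (-2)*(15) - (-3)*(-10) + 3*(0) = -60
Dx = (-2)*[3*1 - (-4)*3] - (-3)*[(-3)*1 - (-4)*2] + 3*[(-3)*3 - 3*2]
  = (-2)*(15) - (-3)*(5) + 3*(-15) = -60
Dy = (-2)*[(-3)*1 - (-4)*2] - (-2)*[(-2)*1 - (-4)*(-2)] + 3*[(-2)*2 - (-3)*(-2)]
  = (-2)*(5) - (-2)*(-10) + 3*(-10) = -60
Dz = (-2)*[3*2 - (-3)*3] - (-3)*[(-2)*2 - (-3)*(-2)] + (-2)*[(-2)*3 - 3*(-2)]
  = (-2)*(15) - (-3)*(-10) + (-2)*(0) = -60
x = Dx/D = -60/-60 = 1, y = Dy/D = -60/-60 = 1, z = Dz/D = -60/-60 = 1
Check eq1: (-2)(1) + (-3)(1) + (3)(1) = -2 = -2 ✓
Check eq2: (-2)(1) + (3)(1) + (-4)(1) = -3 = -3 ✓
Check eq3: (-2)(1) + (3)(1) + (1)(1) = 2 = 2 ✓

x = 1, y = 1, z = 1


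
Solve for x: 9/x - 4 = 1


Subtract -4 from both sides: 9/x = 5
Multiply both sides by x: 9 = 5 * x
Divide by 5: x = 9/5

x = 9/5


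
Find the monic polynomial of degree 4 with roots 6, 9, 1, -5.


A monic polynomial with roots 6, 9, 1, -5 is:
p(x) = (x - 6)(x - 9)(x - 1)(x + 5)
After multiplying by (x - 6): x - 6
After multiplying by (x - 9): x^2 - 15x + 54
After multiplying by (x - 1): x^3 - 16x^2 + 69x - 54
After multiplying by (x + 5): x^4 - 11x^3 - 11x^2 + 291x - 270

x^4 - 11x^3 - 11x^2 + 291x - 270


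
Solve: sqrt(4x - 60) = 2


Square both sides: 4x - 60 = 2^2 = 4
4x = 4 + 60 = 64
x = 16
Check: sqrt(4*16 - 60) = sqrt(4) = 2 ✓

x = 16


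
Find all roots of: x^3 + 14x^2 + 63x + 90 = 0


Let p(x) = x^3 + 14x^2 + 63x + 90. By the rational root theorem (leading coefficient 1), any rational root is an integer divisor of 90: try ±1, ±2, ... in turn.
Test x = 1: value = 168 ≠ 0.
Test x = -1: value = 40 ≠ 0.
Test x = 2: value = 280 ≠ 0.
Test x = -2: value = 12 ≠ 0.
Test x = 3: value = 432 ≠ 0.
Test x = -3: value = 0 ✓, so (x + 3) is a factor.
Synthetic division by (x + 3): bring down 1; 1(-3) + 14 = 11; 11(-3) + 63 = 30; 30(-3) + 90 = 0 → quotient x^2 + 11x + 30, remainder 0.
Solve the quadratic x^2 + 11x + 30 = 0: discriminant = 11^2 - 4(1)(30) = 121 - 120 = 1.
sqrt(1) = 1, so x = (-11 ± 1)/2: x = -5 or x = -6.
Collecting all roots found:

x = -6, x = -5, x = -3


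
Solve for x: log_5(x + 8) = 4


Convert to exponential form: x + 8 = 5^4 = 625
x = 625 - 8 = 617
Check: log_5(617 + 8) = log_5(625) = log_5(625) = 4 ✓

x = 617


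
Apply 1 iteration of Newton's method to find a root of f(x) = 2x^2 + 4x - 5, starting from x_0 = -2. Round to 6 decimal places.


Newton's method: x_(n+1) = x_n - f(x_n)/f'(x_n)
f(x) = 2x^2 + 4x - 5
f'(x) = 4x + 4

Iteration 1:
  f(-2.000000) = -5.000000
  f'(-2.000000) = -4.000000
  x_1 = -2.000000 - (-5.000000)/(-4.000000) = -3.250000

x_1 = -3.250000


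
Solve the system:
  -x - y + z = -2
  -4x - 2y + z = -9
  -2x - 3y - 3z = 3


Using Cramer's rule. Expand each determinant along the first row.
D  = (-1)*[(-2)*(-3) - 1*(-3)] - (-1)*[(-4)*(-3) - 1*(-2)] + 1*[(-4)*(-3) - (-2)*(-2)]
  = (-1)*(9) - (-1)*(14) + 1*(8) = 13
Dx = (-2)*[(-2)*(-3) - 1*(-3)] - (-1)*[(-9)*(-3) - 1*3] + 1*[(-9)*(-3) - (-2)*3]
  = (-2)*(9) - (-1)*(24) + 1*(33) = 39
Dy = (-1)*[(-9)*(-3) - 1*3] - (-2)*[(-4)*(-3) - 1*(-2)] + 1*[(-4)*3 - (-9)*(-2)]
  = (-1)*(24) - (-2)*(14) + 1*(-30) = -26
Dz = (-1)*[(-2)*3 - (-9)*(-3)] - (-1)*[(-4)*3 - (-9)*(-2)] + (-2)*[(-4)*(-3) - (-2)*(-2)]
  = (-1)*(-33) - (-1)*(-30) + (-2)*(8) = -13
x = Dx/D = 39/13 = 3, y = Dy/D = -26/13 = -2, z = Dz/D = -13/13 = -1
Check eq1: (-1)(3) + (-1)(-2) + (1)(-1) = -2 = -2 ✓
Check eq2: (-4)(3) + (-2)(-2) + (1)(-1) = -9 = -9 ✓
Check eq3: (-2)(3) + (-3)(-2) + (-3)(-1) = 3 = 3 ✓

x = 3, y = -2, z = -1


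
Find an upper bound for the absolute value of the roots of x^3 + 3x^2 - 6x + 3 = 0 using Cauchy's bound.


Cauchy's bound: all roots r satisfy |r| <= 1 + max(|a_i/a_n|) for i = 0,...,n-1
where a_n is the leading coefficient.

Coefficients: [1, 3, -6, 3]
Leading coefficient a_n = 1
Ratios |a_i/a_n|: 3, 6, 3
Maximum ratio: 6
Cauchy's bound: |r| <= 1 + 6 = 7

Upper bound = 7


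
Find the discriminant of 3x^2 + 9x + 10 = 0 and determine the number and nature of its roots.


For ax^2 + bx + c = 0, discriminant D = b^2 - 4ac
Here a = 3, b = 9, c = 10
D = (9)^2 - 4(3)(10) = 81 - 120 = -39

D = -39 < 0
The equation has no real roots (2 complex conjugate roots).

Discriminant = -39, no real roots (2 complex conjugate roots)


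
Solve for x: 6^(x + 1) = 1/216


Express both sides with the same base.
1/216 = 6^(-3)
Since the bases match, equate exponents: x + 1 = -3
So x = -3 - (1) = -4

x = -4


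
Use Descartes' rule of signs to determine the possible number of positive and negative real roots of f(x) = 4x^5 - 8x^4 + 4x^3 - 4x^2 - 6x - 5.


Descartes' rule of signs:

For positive roots, count sign changes in f(x) = 4x^5 - 8x^4 + 4x^3 - 4x^2 - 6x - 5:
Signs of coefficients: +, -, +, -, -, -
Number of sign changes: 3
Possible positive real roots: 3, 1

For negative roots, examine f(-x) = -4x^5 - 8x^4 - 4x^3 - 4x^2 + 6x - 5:
Signs of coefficients: -, -, -, -, +, -
Number of sign changes: 2
Possible negative real roots: 2, 0

Positive roots: 3 or 1; Negative roots: 2 or 0


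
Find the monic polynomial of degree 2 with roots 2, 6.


A monic polynomial with roots 2, 6 is:
p(x) = (x - 2)(x - 6)
After multiplying by (x - 2): x - 2
After multiplying by (x - 6): x^2 - 8x + 12

x^2 - 8x + 12


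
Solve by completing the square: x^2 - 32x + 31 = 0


Start: x^2 - 32x + 31 = 0
Move constant: x^2 - 32x = -31
Half of -32 is -16, squared is 256
Add 256 to both sides: x^2 - 32x + 256 = 225
(x - 16)^2 = 225
x - 16 = ±15
x = 16 + 15 = 31 or x = 16 - 15 = 1

x = 1, x = 31


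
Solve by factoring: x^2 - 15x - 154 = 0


We need two numbers that multiply to -154 and add to -15.
Those numbers are -22 and 7 (since (-22) * 7 = -154 and (-22) + 7 = -15).
So x^2 - 15x - 154 = (x - 22)(x + 7) = 0
Setting each factor to zero: x = 22 or x = -7

x = -7, x = 22


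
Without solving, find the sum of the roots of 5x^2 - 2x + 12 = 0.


By Vieta's formulas for ax^2 + bx + c = 0:
  Sum of roots = -b/a
  Product of roots = c/a

Here a = 5, b = -2, c = 12
Sum = -(-2)/5 = 2/5
Product = 12/5 = 12/5

Sum = 2/5


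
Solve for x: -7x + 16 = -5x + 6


Starting with: -7x + 16 = -5x + 6
Move all x terms to left: (-7 + 5)x = 6 - 16
Simplify: -2x = -10
Divide both sides by -2: x = 5

x = 5


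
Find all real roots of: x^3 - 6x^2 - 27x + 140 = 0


Let p(x) = x^3 - 6x^2 - 27x + 140. By the rational root theorem (leading coefficient 1), any rational root is an integer divisor of 140: try ±1, ±2, ... in turn.
Test x = 1: value = 108 ≠ 0.
Test x = -1: value = 160 ≠ 0.
Test x = 2: value = 70 ≠ 0.
Test x = -2: value = 162 ≠ 0.
Test x = 4: value = 0 ✓, so (x - 4) is a factor.
Synthetic division by (x - 4): bring down 1; 1(4) - 6 = -2; (-2)(4) - 27 = -35; (-35)(4) + 140 = 0 → quotient x^2 - 2x - 35, remainder 0.
Solve the quadratic x^2 - 2x - 35 = 0: discriminant = (-2)^2 - 4(1)(-35) = 4 + 140 = 144.
sqrt(144) = 12, so x = (2 ± 12)/2: x = 7 or x = -5.

x = -5, x = 4, x = 7


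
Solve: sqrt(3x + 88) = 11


Square both sides: 3x + 88 = 11^2 = 121
3x = 121 - 88 = 33
x = 11
Check: sqrt(3*11 + 88) = sqrt(121) = 11 ✓

x = 11


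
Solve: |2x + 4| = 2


An absolute value equation |expr| = 2 gives two cases:
Case 1: 2x + 4 = 2
  2x = -2, so x = -1
Case 2: 2x + 4 = -2
  2x = -6, so x = -3

x = -3, x = -1


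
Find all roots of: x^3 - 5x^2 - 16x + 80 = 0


Let p(x) = x^3 - 5x^2 - 16x + 80. By the rational root theorem (leading coefficient 1), any rational root is an integer divisor of 80: try ±1, ±2, ... in turn.
Test x = 1: value = 60 ≠ 0.
Test x = -1: value = 90 ≠ 0.
Test x = 2: value = 36 ≠ 0.
Test x = -2: value = 84 ≠ 0.
Test x = 4: value = 0 ✓, so (x - 4) is a factor.
Synthetic division by (x - 4): bring down 1; 1(4) - 5 = -1; (-1)(4) - 16 = -20; (-20)(4) + 80 = 0 → quotient x^2 - x - 20, remainder 0.
Solve the quadratic x^2 - x - 20 = 0: discriminant = (-1)^2 - 4(1)(-20) = 1 + 80 = 81.
sqrt(81) = 9, so x = (1 ± 9)/2: x = 5 or x = -4.
Collecting all roots found:

x = -4, x = 4, x = 5


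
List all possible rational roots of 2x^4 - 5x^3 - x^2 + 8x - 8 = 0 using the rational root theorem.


Rational root theorem: possible roots are ±p/q where:
  p divides the constant term (-8): p ∈ {1, 2, 4, 8}
  q divides the leading coefficient (2): q ∈ {1, 2}

All possible rational roots: -8, -4, -2, -1, -1/2, 1/2, 1, 2, 4, 8

-8, -4, -2, -1, -1/2, 1/2, 1, 2, 4, 8


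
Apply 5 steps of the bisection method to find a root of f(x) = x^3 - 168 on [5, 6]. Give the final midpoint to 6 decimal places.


f(x) = x^3 - 168
f(5) = -43 < 0
f(6) = 48 > 0

Step 1: midpoint = (5.000000 + 6.000000)/2 = 5.500000
  f(5.500000) = -1.625000
  f(mid) < 0, so root is in [5.500000, 6.000000]

Step 2: midpoint = (5.500000 + 6.000000)/2 = 5.750000
  f(5.750000) = 22.109375
  f(mid) > 0, so root is in [5.500000, 5.750000]

Step 3: midpoint = (5.500000 + 5.750000)/2 = 5.625000
  f(5.625000) = 9.978516
  f(mid) > 0, so root is in [5.500000, 5.625000]

Step 4: midpoint = (5.500000 + 5.625000)/2 = 5.562500
  f(5.562500) = 4.111572
  f(mid) > 0, so root is in [5.500000, 5.562500]

Step 5: midpoint = (5.500000 + 5.562500)/2 = 5.531250
  f(5.531250) = 1.227081
  f(mid) > 0, so root is in [5.500000, 5.531250]

midpoint = 5.531250


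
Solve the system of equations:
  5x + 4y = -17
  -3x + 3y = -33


Using Cramer's rule:
Determinant D = (5)(3) - (-3)(4) = 15 + 12 = 27
Dx = (-17)(3) - (-33)(4) = -51 + 132 = 81
Dy = (5)(-33) - (-3)(-17) = -165 - 51 = -216
x = Dx/D = 81/27 = 3
y = Dy/D = -216/27 = -8

x = 3, y = -8


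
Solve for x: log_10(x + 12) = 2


Convert to exponential form: x + 12 = 10^2 = 100
x = 100 - 12 = 88
Check: log_10(88 + 12) = log_10(100) = log_10(100) = 2 ✓

x = 88


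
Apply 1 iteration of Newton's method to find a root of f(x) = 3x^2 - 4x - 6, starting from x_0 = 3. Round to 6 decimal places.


Newton's method: x_(n+1) = x_n - f(x_n)/f'(x_n)
f(x) = 3x^2 - 4x - 6
f'(x) = 6x - 4

Iteration 1:
  f(3.000000) = 9.000000
  f'(3.000000) = 14.000000
  x_1 = 3.000000 - (9.000000)/(14.000000) = 2.357143

x_1 = 2.357143


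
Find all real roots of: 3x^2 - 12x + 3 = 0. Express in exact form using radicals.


Using the quadratic formula: x = (-b ± sqrt(b^2 - 4ac)) / (2a)
Here a = 3, b = -12, c = 3
Discriminant = b^2 - 4ac = (-12)^2 - 4(3)(3) = 144 - 36 = 108
Since discriminant = 108 > 0, there are two real roots.
x = (12 ± 6*sqrt(3)) / 6
Simplifying: x = 2 ± sqrt(3)
Numerically: x ≈ 3.7321 or x ≈ 0.2679

x = 2 + sqrt(3) or x = 2 - sqrt(3)


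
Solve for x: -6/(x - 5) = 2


Multiply both sides by (x - 5): -6 = 2(x - 5)
Distribute: -6 = 2x - 10
2x = -6 + 10 = 4
x = 2

x = 2


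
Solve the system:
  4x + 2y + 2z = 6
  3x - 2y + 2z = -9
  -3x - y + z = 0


Using Cramer's rule. Expand each determinant along the first row.
D  = 4*[(-2)*1 - 2*(-1)] - 2*[3*1 - 2*(-3)] + 2*[3*(-1) - (-2)*(-3)]
  = 4*(0) - 2*(9) + 2*(-9) = -36
Dx = 6*[(-2)*1 - 2*(-1)] - 2*[(-9)*1 - 2*0] + 2*[(-9)*(-1) - (-2)*0]
  = 6*(0) - 2*(-9) + 2*(9) = 36
Dy = 4*[(-9)*1 - 2*0] - 6*[3*1 - 2*(-3)] + 2*[3*0 - (-9)*(-3)]
  = 4*(-9) - 6*(9) + 2*(-27) = -144
Dz = 4*[(-2)*0 - (-9)*(-1)] - 2*[3*0 - (-9)*(-3)] + 6*[3*(-1) - (-2)*(-3)]
  = 4*(-9) - 2*(-27) + 6*(-9) = -36
x = Dx/D = 36/-36 = -1, y = Dy/D = -144/-36 = 4, z = Dz/D = -36/-36 = 1
Check eq1: (4)(-1) + (2)(4) + (2)(1) = 6 = 6 ✓
Check eq2: (3)(-1) + (-2)(4) + (2)(1) = -9 = -9 ✓
Check eq3: (-3)(-1) + (-1)(4) + (1)(1) = 0 = 0 ✓

x = -1, y = 4, z = 1


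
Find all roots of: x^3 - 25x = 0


The constant term is 0, so x = 0 is a root. Factor out x:
  x^2 - 25 = 0
Solve the quadratic x^2 - 25 = 0: discriminant = 0^2 - 4(1)(-25) = 0 + 100 = 100.
sqrt(100) = 10, so x = (0 ± 10)/2: x = 5 or x = -5.
Collecting all roots found:

x = -5, x = 0, x = 5


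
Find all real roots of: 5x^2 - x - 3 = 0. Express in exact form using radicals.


Using the quadratic formula: x = (-b ± sqrt(b^2 - 4ac)) / (2a)
Here a = 5, b = -1, c = -3
Discriminant = b^2 - 4ac = (-1)^2 - 4(5)(-3) = 1 + 60 = 61
Since discriminant = 61 > 0, there are two real roots.
x = (1 ± sqrt(61)) / 10
Numerically: x ≈ 0.8810 or x ≈ -0.6810

x = (1 + sqrt(61)) / 10 or x = (1 - sqrt(61)) / 10


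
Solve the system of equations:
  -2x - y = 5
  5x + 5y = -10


Using Cramer's rule:
Determinant D = (-2)(5) - (5)(-1) = -10 + 5 = -5
Dx = (5)(5) - (-10)(-1) = 25 - 10 = 15
Dy = (-2)(-10) - (5)(5) = 20 - 25 = -5
x = Dx/D = 15/-5 = -3
y = Dy/D = -5/-5 = 1

x = -3, y = 1


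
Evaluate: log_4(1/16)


We need the exponent such that 4^? = 1/16
4^(-2) = 1/4^2 = 1/16
Therefore log_4(1/16) = -2

-2


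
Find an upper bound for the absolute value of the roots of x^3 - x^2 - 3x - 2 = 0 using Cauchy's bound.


Cauchy's bound: all roots r satisfy |r| <= 1 + max(|a_i/a_n|) for i = 0,...,n-1
where a_n is the leading coefficient.

Coefficients: [1, -1, -3, -2]
Leading coefficient a_n = 1
Ratios |a_i/a_n|: 1, 3, 2
Maximum ratio: 3
Cauchy's bound: |r| <= 1 + 3 = 4

Upper bound = 4


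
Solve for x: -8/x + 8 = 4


Subtract 8 from both sides: -8/x = -4
Multiply both sides by x: -8 = -4 * x
Divide by -4: x = 2

x = 2


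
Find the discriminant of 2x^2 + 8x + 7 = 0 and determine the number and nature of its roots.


For ax^2 + bx + c = 0, discriminant D = b^2 - 4ac
Here a = 2, b = 8, c = 7
D = (8)^2 - 4(2)(7) = 64 - 56 = 8

D = 8 > 0 but not a perfect square
The equation has 2 distinct real irrational roots.

Discriminant = 8, 2 distinct real irrational roots


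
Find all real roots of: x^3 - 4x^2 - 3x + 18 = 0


Let p(x) = x^3 - 4x^2 - 3x + 18. By the rational root theorem (leading coefficient 1), any rational root is an integer divisor of 18: try ±1, ±2, ... in turn.
Test x = 1: value = 12 ≠ 0.
Test x = -1: value = 16 ≠ 0.
Test x = 2: value = 4 ≠ 0.
Test x = -2: value = 0 ✓, so (x + 2) is a factor.
Synthetic division by (x + 2): bring down 1; 1(-2) - 4 = -6; (-6)(-2) - 3 = 9; 9(-2) + 18 = 0 → quotient x^2 - 6x + 9, remainder 0.
Solve the quadratic x^2 - 6x + 9 = 0: discriminant = (-6)^2 - 4(1)(9) = 36 - 36 = 0.
Discriminant = 0, so a double root: x = 6/2 = 3.

x = -2, x = 3 (multiplicity 2)


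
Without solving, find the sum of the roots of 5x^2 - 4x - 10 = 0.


By Vieta's formulas for ax^2 + bx + c = 0:
  Sum of roots = -b/a
  Product of roots = c/a

Here a = 5, b = -4, c = -10
Sum = -(-4)/5 = 4/5
Product = -10/5 = -2

Sum = 4/5
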